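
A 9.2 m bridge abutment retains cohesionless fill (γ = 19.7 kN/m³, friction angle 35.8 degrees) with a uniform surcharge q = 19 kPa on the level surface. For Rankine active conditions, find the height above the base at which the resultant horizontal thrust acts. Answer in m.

K_a = 0.2619.
Triangular part P₁ = ½K_aγH² = 218.3 at H/3 = 3.067 m; rectangular part P₂ = K_a q H = 45.77 at H/2 = 4.600 m.
ȳ = (P₁·3.067 + P₂·4.600)/(P₁+P₂) = 3.332 m.

3.33 m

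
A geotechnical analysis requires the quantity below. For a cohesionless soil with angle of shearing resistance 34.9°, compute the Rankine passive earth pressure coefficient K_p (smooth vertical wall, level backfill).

K_p = (1 + sin φ)/(1 − sin φ) = tan²(45° + 34.9°/2) = 3.674.

3.67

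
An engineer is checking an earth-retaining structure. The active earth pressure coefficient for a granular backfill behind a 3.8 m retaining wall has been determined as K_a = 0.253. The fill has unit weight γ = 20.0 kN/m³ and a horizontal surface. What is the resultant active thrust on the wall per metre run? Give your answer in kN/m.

P = ½ K_a γ H² = 0.5 × 0.253 × 20.0 × 3.8² = 36.53 kN/m.

36.5 kN/m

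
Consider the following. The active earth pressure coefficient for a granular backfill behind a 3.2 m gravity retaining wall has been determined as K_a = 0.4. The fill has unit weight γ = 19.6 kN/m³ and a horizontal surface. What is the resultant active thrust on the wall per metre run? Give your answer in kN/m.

40.1 kN/m

P = ½ K_a γ H² = 0.5 × 0.4 × 19.6 × 3.2² = 40.14 kN/m.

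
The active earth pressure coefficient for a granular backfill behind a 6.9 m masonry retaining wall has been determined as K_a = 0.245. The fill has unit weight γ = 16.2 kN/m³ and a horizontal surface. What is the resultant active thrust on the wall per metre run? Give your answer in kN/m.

94.5 kN/m

P = ½ K_a γ H² = 0.5 × 0.245 × 16.2 × 6.9² = 94.48 kN/m.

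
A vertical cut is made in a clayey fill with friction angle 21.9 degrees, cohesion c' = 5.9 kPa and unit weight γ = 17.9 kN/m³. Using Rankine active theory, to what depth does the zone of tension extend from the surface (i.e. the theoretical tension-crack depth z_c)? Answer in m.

0.975 m

K_a = tan²(45° − 21.9°/2) = 0.4567; √K_a = 0.6758.
The active pressure is zero where K_a γ z = 2c√K_a, so z_c = 2c/(γ√K_a) = 2×5.9/(17.9×0.6758) = 0.9755 m.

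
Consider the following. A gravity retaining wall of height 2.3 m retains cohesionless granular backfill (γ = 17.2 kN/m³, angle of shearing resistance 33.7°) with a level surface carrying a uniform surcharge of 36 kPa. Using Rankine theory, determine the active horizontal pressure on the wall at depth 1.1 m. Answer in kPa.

15.7 kPa

K_a = (1 − sin φ)/(1 + sin φ) = 0.2863.
σ_v = γz + q = 17.2 × 1.1 + 36 = 54.92 kPa.
σ_h = K_a σ_v = 0.2863 × 54.92 = 15.72 kPa.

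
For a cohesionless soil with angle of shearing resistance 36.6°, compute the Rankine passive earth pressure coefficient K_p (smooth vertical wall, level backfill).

3.95

K_p = (1 + sin φ)/(1 − sin φ) = tan²(45° + 36.6°/2) = 3.953.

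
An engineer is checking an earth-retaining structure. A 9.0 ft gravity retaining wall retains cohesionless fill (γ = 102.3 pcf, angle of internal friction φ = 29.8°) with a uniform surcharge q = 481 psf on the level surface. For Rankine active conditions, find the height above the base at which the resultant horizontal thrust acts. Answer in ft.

K_a = 0.3360.
Triangular part P₁ = ½K_aγH² = 1392 at H/3 = 3.000 ft; rectangular part P₂ = K_a q H = 1455 at H/2 = 4.500 ft.
ȳ = (P₁·3.000 + P₂·4.500)/(P₁+P₂) = 3.766 ft.

3.77 ft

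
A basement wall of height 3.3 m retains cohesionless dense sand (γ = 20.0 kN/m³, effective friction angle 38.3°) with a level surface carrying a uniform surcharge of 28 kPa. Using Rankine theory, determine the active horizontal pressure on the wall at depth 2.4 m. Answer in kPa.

17.8 kPa

K_a = (1 − sin φ)/(1 + sin φ) = 0.2347.
σ_v = γz + q = 20.0 × 2.4 + 28 = 76.00 kPa.
σ_h = K_a σ_v = 0.2347 × 76.00 = 17.84 kPa.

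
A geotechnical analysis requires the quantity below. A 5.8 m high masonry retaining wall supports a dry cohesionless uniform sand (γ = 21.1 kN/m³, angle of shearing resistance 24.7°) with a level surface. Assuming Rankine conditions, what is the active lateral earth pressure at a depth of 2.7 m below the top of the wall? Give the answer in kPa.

23.4 kPa

K_a = (1 − sin φ)/(1 + sin φ) = 0.4106.
σ_h = K_a γ z = 0.4106 × 21.1 × 2.7 = 23.39 kPa.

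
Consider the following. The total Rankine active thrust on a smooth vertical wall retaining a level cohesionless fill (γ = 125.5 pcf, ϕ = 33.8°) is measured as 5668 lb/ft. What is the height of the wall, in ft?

K_a = 0.2851. P_a = ½ K_a γ H² ⇒ H = √(2P_a/(K_a γ)).
H = √(2×5668/(0.2851×125.5)) = 17.80 ft.

17.8 ft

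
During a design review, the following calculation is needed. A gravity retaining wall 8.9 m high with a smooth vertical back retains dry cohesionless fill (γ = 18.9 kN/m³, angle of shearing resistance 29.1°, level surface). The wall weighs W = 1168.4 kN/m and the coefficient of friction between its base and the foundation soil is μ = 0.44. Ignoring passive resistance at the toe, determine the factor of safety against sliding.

K_a = tan²(45° − 29.1°/2) = 0.3456.
P_a = ½K_aγH² = 0.5×0.3456×18.9×8.9² = 258.7 kN/m, acting at H/3 = 2.967 m above the base.
FS_sliding = μW / P_a = 0.44×1168.4 / 258.7 = 1.987.

1.99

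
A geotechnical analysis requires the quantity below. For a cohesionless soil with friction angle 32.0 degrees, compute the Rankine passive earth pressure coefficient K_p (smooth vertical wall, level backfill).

K_p = (1 + sin φ)/(1 − sin φ) = tan²(45° + 32.0°/2) = 3.255.

3.25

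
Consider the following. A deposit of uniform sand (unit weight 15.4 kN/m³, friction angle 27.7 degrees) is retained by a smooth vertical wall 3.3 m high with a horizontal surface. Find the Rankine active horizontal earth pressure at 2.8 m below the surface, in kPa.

15.8 kPa

K_a = (1 − sin φ)/(1 + sin φ) = 0.3653.
σ_h = K_a γ z = 0.3653 × 15.4 × 2.8 = 15.75 kPa.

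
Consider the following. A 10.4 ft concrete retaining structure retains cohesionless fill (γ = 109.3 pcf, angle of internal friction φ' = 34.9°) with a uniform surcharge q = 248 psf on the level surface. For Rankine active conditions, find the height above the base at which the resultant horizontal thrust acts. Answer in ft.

K_a = 0.2721.
Triangular part P₁ = ½K_aγH² = 1609 at H/3 = 3.467 ft; rectangular part P₂ = K_a q H = 701.9 at H/2 = 5.200 ft.
ȳ = (P₁·3.467 + P₂·5.200)/(P₁+P₂) = 3.993 ft.

3.99 ft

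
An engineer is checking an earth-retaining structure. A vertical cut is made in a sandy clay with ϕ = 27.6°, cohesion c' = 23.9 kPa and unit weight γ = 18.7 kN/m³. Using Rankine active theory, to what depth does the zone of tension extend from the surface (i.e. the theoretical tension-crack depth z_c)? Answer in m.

4.22 m

K_a = tan²(45° − 27.6°/2) = 0.3668; √K_a = 0.6056.
The active pressure is zero where K_a γ z = 2c√K_a, so z_c = 2c/(γ√K_a) = 2×23.9/(18.7×0.6056) = 4.221 m.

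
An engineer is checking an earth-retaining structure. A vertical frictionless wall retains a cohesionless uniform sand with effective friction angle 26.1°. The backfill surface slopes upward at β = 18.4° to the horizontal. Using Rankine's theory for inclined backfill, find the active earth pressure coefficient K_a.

0.486

K_a = cos β · (cos β − √(cos²β − cos²φ)) / (cos β + √(cos²β − cos²φ)).
cos β = 0.9489, cos φ = 0.8980, √(cos²β − cos²φ) = 0.3065.
K_a = 0.9489 × (0.9489 − 0.3065)/(0.9489 + 0.3065) = 0.4856.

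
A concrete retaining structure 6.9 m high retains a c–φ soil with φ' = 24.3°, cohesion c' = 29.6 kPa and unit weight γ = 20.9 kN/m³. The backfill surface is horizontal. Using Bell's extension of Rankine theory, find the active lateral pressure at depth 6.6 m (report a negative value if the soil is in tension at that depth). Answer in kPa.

19.3 kPa

K_a = (1 − sin φ)/(1 + sin φ) = 0.4169.
σ_a = K_a γ z − 2c√K_a = 0.4169×20.9×6.6 − 2×29.6×0.6457 = 19.28 kPa.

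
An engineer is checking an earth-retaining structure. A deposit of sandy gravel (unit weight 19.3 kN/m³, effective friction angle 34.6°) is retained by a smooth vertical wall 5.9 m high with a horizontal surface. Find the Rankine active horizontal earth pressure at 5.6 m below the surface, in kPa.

29.8 kPa

K_a = (1 − sin φ)/(1 + sin φ) = 0.2756.
σ_h = K_a γ z = 0.2756 × 19.3 × 5.6 = 29.79 kPa.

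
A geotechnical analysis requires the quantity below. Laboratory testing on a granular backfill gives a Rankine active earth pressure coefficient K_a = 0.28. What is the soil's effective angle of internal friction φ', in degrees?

K_a = tan²(45° − φ/2) ⇒ 45° − φ/2 = arctan(√0.28) = 27.89°.
φ = 2(45° − 27.89°) = 34.23°.

34.2°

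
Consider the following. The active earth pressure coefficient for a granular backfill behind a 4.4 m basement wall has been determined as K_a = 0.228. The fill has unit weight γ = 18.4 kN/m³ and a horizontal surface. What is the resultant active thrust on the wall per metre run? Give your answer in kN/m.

40.6 kN/m

P = ½ K_a γ H² = 0.5 × 0.228 × 18.4 × 4.4² = 40.61 kN/m.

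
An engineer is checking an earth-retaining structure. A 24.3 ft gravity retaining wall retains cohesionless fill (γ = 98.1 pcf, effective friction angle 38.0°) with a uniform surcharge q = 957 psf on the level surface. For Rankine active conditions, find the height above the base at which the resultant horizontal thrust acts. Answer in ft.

K_a = 0.2379.
Triangular part P₁ = ½K_aγH² = 6890 at H/3 = 8.100 ft; rectangular part P₂ = K_a q H = 5532 at H/2 = 12.15 ft.
ȳ = (P₁·8.100 + P₂·12.15)/(P₁+P₂) = 9.904 ft.

9.90 ft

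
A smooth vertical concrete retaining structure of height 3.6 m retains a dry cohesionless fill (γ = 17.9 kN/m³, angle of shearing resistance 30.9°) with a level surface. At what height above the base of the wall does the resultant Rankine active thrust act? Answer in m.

K_a = 0.3214.
The pressure distribution is triangular, so the resultant acts at H/3 above the base = 3.6/3 = 1.200 m.

1.20 m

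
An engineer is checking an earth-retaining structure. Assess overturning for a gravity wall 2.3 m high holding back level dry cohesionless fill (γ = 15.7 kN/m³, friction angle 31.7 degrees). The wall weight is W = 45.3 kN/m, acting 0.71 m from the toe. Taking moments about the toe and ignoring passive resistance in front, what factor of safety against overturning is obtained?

K_a = tan²(45° − 31.7°/2) = 0.3111.
P_a = ½K_aγH² = 0.5×0.3111×15.7×2.3² = 12.92 kN/m, acting at H/3 = 0.7667 m above the base.
Overturning moment M_o = P_a × H/3 = 12.92 × 0.7667 = 9.904.
Resisting moment M_r = W × 0.71 = 45.3 × 0.71 = 32.16.
FS_overturning = M_r/M_o = 32.16/9.904 = 3.248.

3.25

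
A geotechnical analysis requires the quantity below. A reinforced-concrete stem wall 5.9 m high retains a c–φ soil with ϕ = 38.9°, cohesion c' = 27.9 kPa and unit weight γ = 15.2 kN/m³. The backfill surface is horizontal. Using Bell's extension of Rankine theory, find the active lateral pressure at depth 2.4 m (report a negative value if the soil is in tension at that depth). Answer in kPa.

K_a = (1 − sin φ)/(1 + sin φ) = 0.2285.
σ_a = K_a γ z − 2c√K_a = 0.2285×15.2×2.4 − 2×27.9×0.4780 = -18.34 kPa.

-18.3 kPa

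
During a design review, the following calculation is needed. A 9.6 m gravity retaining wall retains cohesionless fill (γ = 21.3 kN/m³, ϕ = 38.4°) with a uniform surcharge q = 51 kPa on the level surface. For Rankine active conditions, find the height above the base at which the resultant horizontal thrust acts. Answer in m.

K_a = 0.2337.
Triangular part P₁ = ½K_aγH² = 229.4 at H/3 = 3.200 m; rectangular part P₂ = K_a q H = 114.4 at H/2 = 4.800 m.
ȳ = (P₁·3.200 + P₂·4.800)/(P₁+P₂) = 3.732 m.

3.73 m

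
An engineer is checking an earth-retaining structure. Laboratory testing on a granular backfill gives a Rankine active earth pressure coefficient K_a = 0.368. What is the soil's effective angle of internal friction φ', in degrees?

27.5°

K_a = tan²(45° − φ/2) ⇒ 45° − φ/2 = arctan(√0.368) = 31.24°.
φ = 2(45° − 31.24°) = 27.52°.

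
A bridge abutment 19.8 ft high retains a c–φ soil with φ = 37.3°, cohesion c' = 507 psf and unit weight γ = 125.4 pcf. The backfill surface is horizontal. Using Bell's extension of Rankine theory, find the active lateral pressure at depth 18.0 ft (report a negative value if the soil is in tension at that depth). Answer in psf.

K_a = (1 − sin φ)/(1 + sin φ) = 0.2453.
σ_a = K_a γ z − 2c√K_a = 0.2453×125.4×18.0 − 2×507×0.4953 = 51.53 psf.

51.5 psf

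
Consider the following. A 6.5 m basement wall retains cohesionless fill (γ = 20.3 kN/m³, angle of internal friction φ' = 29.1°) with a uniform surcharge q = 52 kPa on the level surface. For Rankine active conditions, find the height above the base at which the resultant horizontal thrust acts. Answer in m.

K_a = 0.3456.
Triangular part P₁ = ½K_aγH² = 148.2 at H/3 = 2.167 m; rectangular part P₂ = K_a q H = 116.8 at H/2 = 3.250 m.
ȳ = (P₁·2.167 + P₂·3.250)/(P₁+P₂) = 2.644 m.

2.64 m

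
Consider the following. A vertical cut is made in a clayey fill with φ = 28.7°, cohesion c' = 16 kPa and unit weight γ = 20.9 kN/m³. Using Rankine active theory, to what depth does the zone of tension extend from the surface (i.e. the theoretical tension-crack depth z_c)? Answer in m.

K_a = tan²(45° − 28.7°/2) = 0.3511; √K_a = 0.5926.
The active pressure is zero where K_a γ z = 2c√K_a, so z_c = 2c/(γ√K_a) = 2×16/(20.9×0.5926) = 2.584 m.

2.58 m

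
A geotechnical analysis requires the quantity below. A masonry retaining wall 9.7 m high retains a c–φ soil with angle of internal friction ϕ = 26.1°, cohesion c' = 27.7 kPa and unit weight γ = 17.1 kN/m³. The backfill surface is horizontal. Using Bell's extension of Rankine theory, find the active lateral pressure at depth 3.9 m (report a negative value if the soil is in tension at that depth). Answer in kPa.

K_a = (1 − sin φ)/(1 + sin φ) = 0.3889.
σ_a = K_a γ z − 2c√K_a = 0.3889×17.1×3.9 − 2×27.7×0.6237 = -8.612 kPa.

-8.61 kPa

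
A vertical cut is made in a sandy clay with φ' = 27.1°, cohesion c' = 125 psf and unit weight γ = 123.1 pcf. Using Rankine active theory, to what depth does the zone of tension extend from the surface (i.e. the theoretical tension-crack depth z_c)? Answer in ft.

3.32 ft

K_a = tan²(45° − 27.1°/2) = 0.3741; √K_a = 0.6116.
The active pressure is zero where K_a γ z = 2c√K_a, so z_c = 2c/(γ√K_a) = 2×125/(123.1×0.6116) = 3.321 ft.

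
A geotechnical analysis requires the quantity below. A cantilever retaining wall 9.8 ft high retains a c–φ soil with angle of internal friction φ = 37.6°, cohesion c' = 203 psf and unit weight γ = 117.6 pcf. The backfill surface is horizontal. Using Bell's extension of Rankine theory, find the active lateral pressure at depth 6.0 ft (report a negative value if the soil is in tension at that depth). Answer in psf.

-28.9 psf

K_a = (1 − sin φ)/(1 + sin φ) = 0.2421.
σ_a = K_a γ z − 2c√K_a = 0.2421×117.6×6.0 − 2×203×0.4921 = -28.93 psf.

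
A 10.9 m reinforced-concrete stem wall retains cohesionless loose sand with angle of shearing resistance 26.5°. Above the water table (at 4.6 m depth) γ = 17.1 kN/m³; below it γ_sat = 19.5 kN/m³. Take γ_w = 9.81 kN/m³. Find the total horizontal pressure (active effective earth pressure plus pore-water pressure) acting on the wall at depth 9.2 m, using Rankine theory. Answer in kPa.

92.3 kPa

K_a = (1 − sin φ)/(1 + sin φ) = 0.3829.
γ' = 19.5 − 9.81 = 9.690 kN/m³.
Effective vertical stress at 9.2 m: σ'_v = 17.1×4.6 + 9.690×4.60 = 123.2 kPa.
σ'_h = K_a σ'_v = 0.3829 × 123.2 = 47.19 kPa; u = γ_w × 4.60 = 45.13 kPa.
Total σ_h = 47.19 + 45.13 = 92.32 kPa.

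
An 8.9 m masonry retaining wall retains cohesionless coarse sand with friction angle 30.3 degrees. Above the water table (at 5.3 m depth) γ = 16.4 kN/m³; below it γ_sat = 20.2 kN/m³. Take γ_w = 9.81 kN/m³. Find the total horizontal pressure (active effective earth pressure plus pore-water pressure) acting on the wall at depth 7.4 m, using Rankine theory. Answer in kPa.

56.4 kPa

K_a = (1 − sin φ)/(1 + sin φ) = 0.3293.
γ' = 20.2 − 9.81 = 10.39 kN/m³.
Effective vertical stress at 7.4 m: σ'_v = 16.4×5.3 + 10.39×2.10 = 108.7 kPa.
σ'_h = K_a σ'_v = 0.3293 × 108.7 = 35.81 kPa; u = γ_w × 2.10 = 20.60 kPa.
Total σ_h = 35.81 + 20.60 = 56.41 kPa.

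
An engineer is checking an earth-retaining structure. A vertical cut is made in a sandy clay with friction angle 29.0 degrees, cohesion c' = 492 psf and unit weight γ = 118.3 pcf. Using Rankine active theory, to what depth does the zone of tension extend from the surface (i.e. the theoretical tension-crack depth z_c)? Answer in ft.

K_a = tan²(45° − 29.0°/2) = 0.3470; √K_a = 0.5890.
The active pressure is zero where K_a γ z = 2c√K_a, so z_c = 2c/(γ√K_a) = 2×492/(118.3×0.5890) = 14.12 ft.

14.1 ft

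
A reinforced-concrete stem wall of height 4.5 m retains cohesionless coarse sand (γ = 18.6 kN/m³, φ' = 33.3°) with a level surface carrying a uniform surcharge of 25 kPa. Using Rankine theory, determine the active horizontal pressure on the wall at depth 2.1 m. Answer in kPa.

18.7 kPa

K_a = (1 − sin φ)/(1 + sin φ) = 0.2911.
σ_v = γz + q = 18.6 × 2.1 + 25 = 64.06 kPa.
σ_h = K_a σ_v = 0.2911 × 64.06 = 18.65 kPa.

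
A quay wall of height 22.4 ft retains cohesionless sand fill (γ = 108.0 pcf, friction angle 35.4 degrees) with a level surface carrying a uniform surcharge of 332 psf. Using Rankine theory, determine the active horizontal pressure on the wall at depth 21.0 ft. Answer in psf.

693 psf

K_a = (1 − sin φ)/(1 + sin φ) = 0.2664.
σ_v = γz + q = 108.0 × 21.0 + 332 = 2600 psf.
σ_h = K_a σ_v = 0.2664 × 2600 = 692.6 psf.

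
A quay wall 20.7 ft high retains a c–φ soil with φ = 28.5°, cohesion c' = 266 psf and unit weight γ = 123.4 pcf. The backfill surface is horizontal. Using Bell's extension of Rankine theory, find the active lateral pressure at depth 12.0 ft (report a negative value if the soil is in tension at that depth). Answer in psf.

K_a = (1 − sin φ)/(1 + sin φ) = 0.3540.
σ_a = K_a γ z − 2c√K_a = 0.3540×123.4×12.0 − 2×266×0.5949 = 207.6 psf.

208 psf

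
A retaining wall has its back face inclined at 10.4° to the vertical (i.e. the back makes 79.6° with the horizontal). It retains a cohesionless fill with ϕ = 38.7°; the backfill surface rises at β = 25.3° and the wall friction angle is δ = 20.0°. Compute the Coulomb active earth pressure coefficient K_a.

0.420

K_a = sin²(α+φ) / [sin²α · sin(α−δ) · (1 + √{sin(φ+δ)sin(φ−β) / (sin(α−δ)sin(α+β))})²].
With α = 79.6°, φ = 38.7°, δ = 20.0°, β = 25.3°: K_a = 0.4199.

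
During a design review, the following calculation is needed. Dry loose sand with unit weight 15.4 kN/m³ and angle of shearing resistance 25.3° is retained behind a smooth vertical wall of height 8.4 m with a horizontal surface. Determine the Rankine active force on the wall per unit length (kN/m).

218 kN/m

K_a = tan²(45° − φ/2) = 0.4012.
P_a = ½ K_a γ H² = 0.5 × 0.4012 × 15.4 × 8.4² = 218.0 kN/m.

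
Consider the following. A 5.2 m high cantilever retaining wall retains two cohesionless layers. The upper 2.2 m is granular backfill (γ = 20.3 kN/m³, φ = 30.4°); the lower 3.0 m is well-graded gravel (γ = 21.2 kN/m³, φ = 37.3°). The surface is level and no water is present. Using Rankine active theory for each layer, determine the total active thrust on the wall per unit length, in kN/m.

72.4 kN/m

K_a1 = tan²(45°−30.4°/2) = 0.3280; K_a2 = tan²(45°−37.3°/2) = 0.2453.
Layer 1: σ at base = K_a1 γ₁ h₁ = 14.65 kPa; P₁ = ½×14.65×2.2 = 16.11.
Layer 2: σ_v at top = γ₁h₁ = 44.66; σ_h top = K_a2×44.66 = 10.96; σ_h base = K_a2×(44.66+21.2×3.0) = 26.56.
P₂ = ½(10.96+26.56)×3.0 = 56.28. Total P_a = 16.11+56.28 = 72.39 kN/m.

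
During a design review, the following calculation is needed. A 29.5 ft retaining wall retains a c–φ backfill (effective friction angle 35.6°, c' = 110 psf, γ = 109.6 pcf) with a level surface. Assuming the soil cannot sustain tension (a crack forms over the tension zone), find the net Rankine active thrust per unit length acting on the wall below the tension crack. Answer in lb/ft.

9480 lb/ft

K_a = 0.2641; √K_a = 0.5139.
Tension-crack depth z_c = 2c/(γ√K_a) = 2×110/(109.6×0.5139) = 3.906 ft.
σ_a at base = K_a γ H − 2c√K_a = 0.2641×109.6×29.5 − 2×110×0.5139 = 740.9 psf.
P_a = ½ × 740.9 × (H − z_c) = 0.5×740.9×25.59 = 9481 lb/ft.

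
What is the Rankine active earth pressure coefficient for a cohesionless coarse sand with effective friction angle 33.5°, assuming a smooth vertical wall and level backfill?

0.289

K_a = tan²(45° − φ/2) = tan²(28.25°) = 0.2887.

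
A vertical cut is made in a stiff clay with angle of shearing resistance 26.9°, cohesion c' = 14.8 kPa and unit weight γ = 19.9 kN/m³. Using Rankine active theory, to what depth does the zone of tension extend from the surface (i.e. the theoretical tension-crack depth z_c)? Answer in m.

K_a = tan²(45° − 26.9°/2) = 0.3770; √K_a = 0.6140.
The active pressure is zero where K_a γ z = 2c√K_a, so z_c = 2c/(γ√K_a) = 2×14.8/(19.9×0.6140) = 2.423 m.

2.42 m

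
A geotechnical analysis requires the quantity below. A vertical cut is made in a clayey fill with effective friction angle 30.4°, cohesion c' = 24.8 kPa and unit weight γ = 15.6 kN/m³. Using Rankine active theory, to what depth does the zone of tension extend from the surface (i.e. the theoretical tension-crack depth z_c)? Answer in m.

5.55 m

K_a = tan²(45° − 30.4°/2) = 0.3280; √K_a = 0.5727.
The active pressure is zero where K_a γ z = 2c√K_a, so z_c = 2c/(γ√K_a) = 2×24.8/(15.6×0.5727) = 5.552 m.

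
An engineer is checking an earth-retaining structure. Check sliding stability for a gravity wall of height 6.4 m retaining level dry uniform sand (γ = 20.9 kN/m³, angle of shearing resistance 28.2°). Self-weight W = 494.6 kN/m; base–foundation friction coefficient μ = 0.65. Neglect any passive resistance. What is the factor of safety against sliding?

K_a = tan²(45° − 28.2°/2) = 0.3582.
P_a = ½K_aγH² = 0.5×0.3582×20.9×6.4² = 153.3 kN/m, acting at H/3 = 2.133 m above the base.
FS_sliding = μW / P_a = 0.65×494.6 / 153.3 = 2.097.

2.10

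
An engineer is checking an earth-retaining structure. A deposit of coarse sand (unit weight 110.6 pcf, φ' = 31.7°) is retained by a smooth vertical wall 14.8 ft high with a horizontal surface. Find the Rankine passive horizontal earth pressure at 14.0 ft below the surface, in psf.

4980 psf

K_p = (1 + sin φ)/(1 − sin φ) = 3.215.
σ_h = K_p γ z = 3.215 × 110.6 × 14.0 = 4978 psf.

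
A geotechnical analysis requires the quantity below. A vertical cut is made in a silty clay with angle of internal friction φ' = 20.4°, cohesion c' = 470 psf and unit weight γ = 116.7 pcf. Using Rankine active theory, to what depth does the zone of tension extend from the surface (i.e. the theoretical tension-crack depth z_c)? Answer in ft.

11.6 ft

K_a = tan²(45° − 20.4°/2) = 0.4831; √K_a = 0.6950.
The active pressure is zero where K_a γ z = 2c√K_a, so z_c = 2c/(γ√K_a) = 2×470/(116.7×0.6950) = 11.59 ft.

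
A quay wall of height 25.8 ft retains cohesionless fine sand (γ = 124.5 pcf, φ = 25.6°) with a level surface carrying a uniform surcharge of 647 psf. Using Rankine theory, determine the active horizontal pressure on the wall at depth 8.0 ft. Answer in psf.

K_a = (1 − sin φ)/(1 + sin φ) = 0.3966.
σ_v = γz + q = 124.5 × 8.0 + 647 = 1643 psf.
σ_h = K_a σ_v = 0.3966 × 1643 = 651.6 psf.

652 psf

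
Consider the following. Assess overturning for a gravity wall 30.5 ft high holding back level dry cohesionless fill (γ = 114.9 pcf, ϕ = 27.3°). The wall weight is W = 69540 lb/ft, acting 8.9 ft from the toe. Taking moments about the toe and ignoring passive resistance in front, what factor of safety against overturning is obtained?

K_a = tan²(45° − 27.3°/2) = 0.3711.
P_a = ½K_aγH² = 0.5×0.3711×114.9×30.5² = 19830 lb/ft, acting at H/3 = 10.17 ft above the base.
Overturning moment M_o = P_a × H/3 = 19830 × 10.17 = 201600.
Resisting moment M_r = W × 8.9 = 69540 × 8.9 = 618900.
FS_overturning = M_r/M_o = 618900/201600 = 3.069.

3.07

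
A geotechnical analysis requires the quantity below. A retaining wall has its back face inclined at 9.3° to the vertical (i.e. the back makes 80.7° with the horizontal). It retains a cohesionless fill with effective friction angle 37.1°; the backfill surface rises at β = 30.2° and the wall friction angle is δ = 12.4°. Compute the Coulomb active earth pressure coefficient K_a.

0.493

K_a = sin²(α+φ) / [sin²α · sin(α−δ) · (1 + √{sin(φ+δ)sin(φ−β) / (sin(α−δ)sin(α+β))})²].
With α = 80.7°, φ = 37.1°, δ = 12.4°, β = 30.2°: K_a = 0.4930.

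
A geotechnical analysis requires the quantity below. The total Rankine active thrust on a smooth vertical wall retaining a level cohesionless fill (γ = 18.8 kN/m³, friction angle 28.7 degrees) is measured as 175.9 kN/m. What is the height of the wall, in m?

K_a = 0.3511. P_a = ½ K_a γ H² ⇒ H = √(2P_a/(K_a γ)).
H = √(2×175.9/(0.3511×18.8)) = 7.300 m.

7.30 m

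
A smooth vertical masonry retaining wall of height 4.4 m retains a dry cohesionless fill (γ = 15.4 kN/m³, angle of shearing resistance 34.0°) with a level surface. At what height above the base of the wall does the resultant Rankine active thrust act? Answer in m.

1.47 m

K_a = 0.2827.
The pressure distribution is triangular, so the resultant acts at H/3 above the base = 4.4/3 = 1.467 m.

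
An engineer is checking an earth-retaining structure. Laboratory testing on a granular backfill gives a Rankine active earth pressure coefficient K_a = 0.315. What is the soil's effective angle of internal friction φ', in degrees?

K_a = tan²(45° − φ/2) ⇒ 45° − φ/2 = arctan(√0.315) = 29.30°.
φ = 2(45° − 29.30°) = 31.39°.

31.4°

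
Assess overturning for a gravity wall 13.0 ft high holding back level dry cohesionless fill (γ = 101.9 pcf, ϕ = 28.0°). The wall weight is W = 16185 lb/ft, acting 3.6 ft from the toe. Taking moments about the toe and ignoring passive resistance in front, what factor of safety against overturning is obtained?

4.33

K_a = tan²(45° − 28.0°/2) = 0.3610.
P_a = ½K_aγH² = 0.5×0.3610×101.9×13.0² = 3109 lb/ft, acting at H/3 = 4.333 ft above the base.
Overturning moment M_o = P_a × H/3 = 3109 × 4.333 = 13470.
Resisting moment M_r = W × 3.6 = 16185 × 3.6 = 58270.
FS_overturning = M_r/M_o = 58270/13470 = 4.325.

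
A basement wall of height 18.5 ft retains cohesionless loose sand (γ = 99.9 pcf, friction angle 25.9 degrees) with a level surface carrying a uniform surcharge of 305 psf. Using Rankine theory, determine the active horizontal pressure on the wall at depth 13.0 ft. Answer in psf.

629 psf

K_a = (1 − sin φ)/(1 + sin φ) = 0.3920.
σ_v = γz + q = 99.9 × 13.0 + 305 = 1604 psf.
σ_h = K_a σ_v = 0.3920 × 1604 = 628.6 psf.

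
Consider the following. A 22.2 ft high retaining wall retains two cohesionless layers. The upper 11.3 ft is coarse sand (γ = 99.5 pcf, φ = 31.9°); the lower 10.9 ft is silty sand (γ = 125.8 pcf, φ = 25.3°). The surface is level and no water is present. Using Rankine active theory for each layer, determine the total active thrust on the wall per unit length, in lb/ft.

9870 lb/ft

K_a1 = tan²(45°−31.9°/2) = 0.3085; K_a2 = tan²(45°−25.3°/2) = 0.4012.
Layer 1: σ at base = K_a1 γ₁ h₁ = 346.9 psf; P₁ = ½×346.9×11.3 = 1960.
Layer 2: σ_v at top = γ₁h₁ = 1124; σ_h top = K_a2×1124 = 451.1; σ_h base = K_a2×(1124+125.8×10.9) = 1001.
P₂ = ½(451.1+1001)×10.9 = 7915. Total P_a = 1960+7915 = 9875 lb/ft.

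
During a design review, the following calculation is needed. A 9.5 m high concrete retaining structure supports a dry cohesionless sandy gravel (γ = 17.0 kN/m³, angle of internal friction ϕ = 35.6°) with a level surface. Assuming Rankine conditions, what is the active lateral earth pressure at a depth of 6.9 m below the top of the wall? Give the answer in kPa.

K_a = (1 − sin φ)/(1 + sin φ) = 0.2641.
σ_h = K_a γ z = 0.2641 × 17.0 × 6.9 = 30.98 kPa.

31.0 kPa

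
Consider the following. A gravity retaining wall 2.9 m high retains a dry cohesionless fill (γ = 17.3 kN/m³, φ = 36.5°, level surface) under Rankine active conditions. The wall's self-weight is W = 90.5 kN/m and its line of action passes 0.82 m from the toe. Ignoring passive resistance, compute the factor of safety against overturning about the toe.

4.15

K_a = tan²(45° − 36.5°/2) = 0.2541.
P_a = ½K_aγH² = 0.5×0.2541×17.3×2.9² = 18.48 kN/m, acting at H/3 = 0.9667 m above the base.
Overturning moment M_o = P_a × H/3 = 18.48 × 0.9667 = 17.87.
Resisting moment M_r = W × 0.82 = 90.5 × 0.82 = 74.21.
FS_overturning = M_r/M_o = 74.21/17.87 = 4.154.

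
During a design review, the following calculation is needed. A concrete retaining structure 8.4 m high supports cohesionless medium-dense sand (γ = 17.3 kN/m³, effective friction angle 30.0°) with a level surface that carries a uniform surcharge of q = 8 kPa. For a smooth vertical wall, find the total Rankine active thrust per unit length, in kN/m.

226 kN/m

K_a = tan²(45° − φ/2) = 0.3333.
Soil triangle: ½ K_a γ H² = 0.5×0.3333×17.3×8.4² = 203.4 kN/m.
Surcharge rectangle: K_a q H = 0.3333×8×8.4 = 22.40 kN/m.
Total = 203.4 + 22.40 = 225.8 kN/m.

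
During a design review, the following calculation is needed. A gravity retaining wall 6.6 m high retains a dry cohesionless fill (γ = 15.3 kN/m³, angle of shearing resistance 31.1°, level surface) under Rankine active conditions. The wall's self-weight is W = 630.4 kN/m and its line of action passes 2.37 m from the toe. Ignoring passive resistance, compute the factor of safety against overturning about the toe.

6.39

K_a = tan²(45° − 31.1°/2) = 0.3188.
P_a = ½K_aγH² = 0.5×0.3188×15.3×6.6² = 106.2 kN/m, acting at H/3 = 2.200 m above the base.
Overturning moment M_o = P_a × H/3 = 106.2 × 2.200 = 233.7.
Resisting moment M_r = W × 2.37 = 630.4 × 2.37 = 1494.
FS_overturning = M_r/M_o = 1494/233.7 = 6.393.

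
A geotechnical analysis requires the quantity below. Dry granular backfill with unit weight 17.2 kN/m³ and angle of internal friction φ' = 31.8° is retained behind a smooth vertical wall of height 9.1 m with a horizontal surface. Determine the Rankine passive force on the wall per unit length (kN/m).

2300 kN/m

K_p = tan²(45° + φ/2) = 3.228.
P_p = ½ K_p γ H² = 0.5 × 3.228 × 17.2 × 9.1² = 2299 kN/m.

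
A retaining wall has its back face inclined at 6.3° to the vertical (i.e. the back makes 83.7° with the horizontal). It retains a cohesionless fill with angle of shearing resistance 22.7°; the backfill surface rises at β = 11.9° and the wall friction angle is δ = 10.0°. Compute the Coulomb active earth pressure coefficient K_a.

K_a = sin²(α+φ) / [sin²α · sin(α−δ) · (1 + √{sin(φ+δ)sin(φ−β) / (sin(α−δ)sin(α+β))})²].
With α = 83.7°, φ = 22.7°, δ = 10.0°, β = 11.9°: K_a = 0.5523.

0.552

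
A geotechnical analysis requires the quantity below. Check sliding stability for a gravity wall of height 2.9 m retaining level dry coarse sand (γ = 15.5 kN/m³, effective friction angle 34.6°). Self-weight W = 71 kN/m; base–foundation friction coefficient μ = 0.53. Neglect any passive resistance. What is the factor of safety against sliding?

K_a = tan²(45° − 34.6°/2) = 0.2756.
P_a = ½K_aγH² = 0.5×0.2756×15.5×2.9² = 17.97 kN/m, acting at H/3 = 0.9667 m above the base.
FS_sliding = μW / P_a = 0.53×71 / 17.97 = 2.095.

2.09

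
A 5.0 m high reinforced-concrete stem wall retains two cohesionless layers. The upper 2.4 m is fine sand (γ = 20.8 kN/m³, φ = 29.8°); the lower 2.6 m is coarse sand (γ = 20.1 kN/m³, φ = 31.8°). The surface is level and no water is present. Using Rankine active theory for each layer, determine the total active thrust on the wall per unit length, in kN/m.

K_a1 = tan²(45°−29.8°/2) = 0.3360; K_a2 = tan²(45°−31.8°/2) = 0.3098.
Layer 1: σ at base = K_a1 γ₁ h₁ = 16.77 kPa; P₁ = ½×16.77×2.4 = 20.13.
Layer 2: σ_v at top = γ₁h₁ = 49.92; σ_h top = K_a2×49.92 = 15.46; σ_h base = K_a2×(49.92+20.1×2.6) = 31.65.
P₂ = ½(15.46+31.65)×2.6 = 61.26. Total P_a = 20.13+61.26 = 81.39 kN/m.

81.4 kN/m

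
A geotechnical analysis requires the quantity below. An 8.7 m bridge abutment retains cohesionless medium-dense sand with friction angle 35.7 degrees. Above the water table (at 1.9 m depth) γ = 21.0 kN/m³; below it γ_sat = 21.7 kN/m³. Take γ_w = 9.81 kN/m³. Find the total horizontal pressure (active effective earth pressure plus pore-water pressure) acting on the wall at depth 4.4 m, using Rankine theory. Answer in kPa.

K_a = (1 − sin φ)/(1 + sin φ) = 0.2630.
γ' = 21.7 − 9.81 = 11.89 kN/m³.
Effective vertical stress at 4.4 m: σ'_v = 21.0×1.9 + 11.89×2.50 = 69.62 kPa.
σ'_h = K_a σ'_v = 0.2630 × 69.62 = 18.31 kPa; u = γ_w × 2.50 = 24.53 kPa.
Total σ_h = 18.31 + 24.53 = 42.84 kPa.

42.8 kPa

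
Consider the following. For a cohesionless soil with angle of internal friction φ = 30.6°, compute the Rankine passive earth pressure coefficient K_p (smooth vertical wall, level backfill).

K_p = (1 + sin φ)/(1 − sin φ) = tan²(45° + 30.6°/2) = 3.074.

3.07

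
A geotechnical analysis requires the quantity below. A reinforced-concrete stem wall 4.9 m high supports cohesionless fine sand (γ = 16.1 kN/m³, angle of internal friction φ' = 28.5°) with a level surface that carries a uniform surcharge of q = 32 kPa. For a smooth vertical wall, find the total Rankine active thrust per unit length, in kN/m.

K_a = tan²(45° − φ/2) = 0.3540.
Soil triangle: ½ K_a γ H² = 0.5×0.3540×16.1×4.9² = 68.41 kN/m.
Surcharge rectangle: K_a q H = 0.3540×32×4.9 = 55.50 kN/m.
Total = 68.41 + 55.50 = 123.9 kN/m.

124 kN/m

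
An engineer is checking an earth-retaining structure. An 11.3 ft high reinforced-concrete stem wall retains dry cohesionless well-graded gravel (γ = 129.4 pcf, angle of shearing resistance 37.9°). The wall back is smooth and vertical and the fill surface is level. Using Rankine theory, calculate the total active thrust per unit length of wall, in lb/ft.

K_a = tan²(45° − φ/2) = 0.2389.
P_a = ½ K_a γ H² = 0.5 × 0.2389 × 129.4 × 11.3² = 1974 lb/ft.

1970 lb/ft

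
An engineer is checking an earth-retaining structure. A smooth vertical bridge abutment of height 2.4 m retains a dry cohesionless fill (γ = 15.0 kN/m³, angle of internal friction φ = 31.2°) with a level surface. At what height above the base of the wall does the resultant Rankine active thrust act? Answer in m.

K_a = 0.3175.
The pressure distribution is triangular, so the resultant acts at H/3 above the base = 2.4/3 = 0.8000 m.

0.800 m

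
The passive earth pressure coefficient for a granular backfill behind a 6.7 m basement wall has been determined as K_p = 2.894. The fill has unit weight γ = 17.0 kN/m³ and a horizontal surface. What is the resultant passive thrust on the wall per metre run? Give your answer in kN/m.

1100 kN/m

P = ½ K_p γ H² = 0.5 × 2.894 × 17.0 × 6.7² = 1104 kN/m.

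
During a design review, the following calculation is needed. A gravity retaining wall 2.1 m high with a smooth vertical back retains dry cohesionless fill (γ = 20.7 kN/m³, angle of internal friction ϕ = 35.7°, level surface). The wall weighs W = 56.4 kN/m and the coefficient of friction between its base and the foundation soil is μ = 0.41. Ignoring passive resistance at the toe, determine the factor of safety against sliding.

K_a = tan²(45° − 35.7°/2) = 0.2630.
P_a = ½K_aγH² = 0.5×0.2630×20.7×2.1² = 12.00 kN/m, acting at H/3 = 0.7000 m above the base.
FS_sliding = μW / P_a = 0.41×56.4 / 12.00 = 1.926.

1.93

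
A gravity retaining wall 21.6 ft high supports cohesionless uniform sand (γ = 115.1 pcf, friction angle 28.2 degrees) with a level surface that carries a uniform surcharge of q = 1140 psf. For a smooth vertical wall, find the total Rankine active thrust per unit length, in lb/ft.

18400 lb/ft

K_a = tan²(45° − φ/2) = 0.3582.
Soil triangle: ½ K_a γ H² = 0.5×0.3582×115.1×21.6² = 9618 lb/ft.
Surcharge rectangle: K_a q H = 0.3582×1140×21.6 = 8820 lb/ft.
Total = 9618 + 8820 = 18440 lb/ft.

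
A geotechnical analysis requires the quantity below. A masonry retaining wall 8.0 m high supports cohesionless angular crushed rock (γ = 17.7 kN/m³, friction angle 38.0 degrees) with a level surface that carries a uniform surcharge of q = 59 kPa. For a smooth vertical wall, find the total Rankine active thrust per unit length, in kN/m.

K_a = tan²(45° − φ/2) = 0.2379.
Soil triangle: ½ K_a γ H² = 0.5×0.2379×17.7×8.0² = 134.7 kN/m.
Surcharge rectangle: K_a q H = 0.2379×59×8.0 = 112.3 kN/m.
Total = 134.7 + 112.3 = 247.0 kN/m.

247 kN/m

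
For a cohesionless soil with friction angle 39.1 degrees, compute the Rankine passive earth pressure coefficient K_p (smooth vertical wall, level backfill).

4.42

K_p = (1 + sin φ)/(1 − sin φ) = tan²(45° + 39.1°/2) = 4.415.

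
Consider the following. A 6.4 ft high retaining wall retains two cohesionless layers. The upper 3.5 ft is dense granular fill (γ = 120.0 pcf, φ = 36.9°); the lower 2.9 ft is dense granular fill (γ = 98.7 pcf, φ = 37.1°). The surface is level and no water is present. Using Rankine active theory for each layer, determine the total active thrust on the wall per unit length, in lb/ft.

588 lb/ft

K_a1 = tan²(45°−36.9°/2) = 0.2497; K_a2 = tan²(45°−37.1°/2) = 0.2475.
Layer 1: σ at base = K_a1 γ₁ h₁ = 104.9 psf; P₁ = ½×104.9×3.5 = 183.5.
Layer 2: σ_v at top = γ₁h₁ = 420.0; σ_h top = K_a2×420.0 = 103.9; σ_h base = K_a2×(420.0+98.7×2.9) = 174.8.
P₂ = ½(103.9+174.8)×2.9 = 404.2. Total P_a = 183.5+404.2 = 587.7 lb/ft.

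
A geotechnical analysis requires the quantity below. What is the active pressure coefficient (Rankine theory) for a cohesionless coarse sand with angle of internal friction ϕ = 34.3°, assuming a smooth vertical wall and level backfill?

K_a = (1 − sin φ)/(1 + sin φ) = (1 − sin 34.3°)/(1 + sin 34.3°) = 0.2792.

0.279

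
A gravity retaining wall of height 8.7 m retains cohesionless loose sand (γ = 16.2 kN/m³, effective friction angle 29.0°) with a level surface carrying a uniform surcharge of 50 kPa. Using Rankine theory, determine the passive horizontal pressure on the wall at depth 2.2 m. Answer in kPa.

247 kPa

K_p = (1 + sin φ)/(1 − sin φ) = 2.882.
σ_v = γz + q = 16.2 × 2.2 + 50 = 85.64 kPa.
σ_h = K_p σ_v = 2.882 × 85.64 = 246.8 kPa.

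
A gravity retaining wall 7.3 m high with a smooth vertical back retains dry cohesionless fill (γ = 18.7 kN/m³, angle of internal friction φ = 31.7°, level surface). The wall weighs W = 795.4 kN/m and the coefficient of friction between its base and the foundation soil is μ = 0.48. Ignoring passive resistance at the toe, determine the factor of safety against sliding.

2.46

K_a = tan²(45° − 31.7°/2) = 0.3111.
P_a = ½K_aγH² = 0.5×0.3111×18.7×7.3² = 155.0 kN/m, acting at H/3 = 2.433 m above the base.
FS_sliding = μW / P_a = 0.48×795.4 / 155.0 = 2.463.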